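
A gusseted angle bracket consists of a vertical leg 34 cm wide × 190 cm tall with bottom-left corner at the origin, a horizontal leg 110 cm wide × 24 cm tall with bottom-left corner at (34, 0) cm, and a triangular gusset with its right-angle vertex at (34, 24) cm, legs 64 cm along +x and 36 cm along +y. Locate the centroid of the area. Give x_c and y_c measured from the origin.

x_c = 39.85 cm, y_c = 67.00 cm

vertical leg: A = 34 × 190 = 6460.00, centroid at (17.00, 95.00).
horizontal leg: A = 110 × 24 = 2640.00, centroid at (89.00, 12.00).
gusset: A = ½·64·36 = 1152.00, centroid at (55.33, 36.00).
ΣA = 10252.00 cm², ΣAx_c = 408524.00 cm³, ΣAy_c = 686852.00 cm³.
x_c = 408524.00/10252.00 = 39.85 cm; y_c = 686852.00/10252.00 = 67.00 cm.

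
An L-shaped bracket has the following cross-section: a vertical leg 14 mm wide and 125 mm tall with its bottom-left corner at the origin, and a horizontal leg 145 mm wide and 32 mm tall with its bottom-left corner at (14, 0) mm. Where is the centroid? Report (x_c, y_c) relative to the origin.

x_c = 64.73 mm, y_c = 28.73 mm

vertical leg: A = 14 × 125 = 1750.00, centroid at (7.00, 62.50).
horizontal leg: A = 145 × 32 = 4640.00, centroid at (86.50, 16.00).
ΣA = 6390.00 mm²
ΣAx_c = (1750.00)(7.00) + (4640.00)(86.50) = 413610.00 mm³
ΣAy_c = (1750.00)(62.50) + (4640.00)(16.00) = 183615.00 mm³
x_c = 413610.00 / 6390.00 = 64.73 mm
y_c = 183615.00 / 6390.00 = 28.73 mm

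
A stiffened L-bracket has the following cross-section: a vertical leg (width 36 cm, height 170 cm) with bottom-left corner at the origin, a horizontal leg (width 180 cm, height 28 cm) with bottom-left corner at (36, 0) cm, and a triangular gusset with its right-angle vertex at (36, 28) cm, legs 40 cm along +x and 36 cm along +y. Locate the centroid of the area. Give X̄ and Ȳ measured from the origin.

X̄ = 65.72 cm, Ȳ = 52.15 cm

vertical leg: A = 36 × 170 = 6120.00, centroid at (18.00, 85.00).
horizontal leg: A = 180 × 28 = 5040.00, centroid at (126.00, 14.00).
gusset: A = ½·40·36 = 720.00, centroid at (49.33, 40.00).
ΣA = 11880.00 cm², ΣAX̄ = 780720.00 cm³, ΣAȲ = 619560.00 cm³.
X̄ = 780720.00/11880.00 = 65.72 cm; Ȳ = 619560.00/11880.00 = 52.15 cm.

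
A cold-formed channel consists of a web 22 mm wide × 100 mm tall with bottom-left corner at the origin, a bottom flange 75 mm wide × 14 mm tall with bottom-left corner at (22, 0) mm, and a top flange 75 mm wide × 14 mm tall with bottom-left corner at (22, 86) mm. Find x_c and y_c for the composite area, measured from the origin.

x_c = 34.69 mm, y_c = 50.00 mm

web: A = 22 × 100 = 2200.00, centroid at (11.00, 50.00).
bottom flange: A = 75 × 14 = 1050.00, centroid at (59.50, 7.00).
top flange: A = 75 × 14 = 1050.00, centroid at (59.50, 93.00).
ΣA = 4300.00 mm²
ΣAx_c = (2200.00)(11.00) + (1050.00)(59.50) + (1050.00)(59.50) = 149150.00 mm³
ΣAy_c = (2200.00)(50.00) + (1050.00)(7.00) + (1050.00)(93.00) = 215000.00 mm³
x_c = 149150.00 / 4300.00 = 34.69 mm
y_c = 215000.00 / 4300.00 = 50.00 mm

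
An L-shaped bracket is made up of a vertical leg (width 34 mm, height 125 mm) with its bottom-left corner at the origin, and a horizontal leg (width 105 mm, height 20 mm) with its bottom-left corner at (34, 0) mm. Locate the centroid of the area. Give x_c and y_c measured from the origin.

vertical leg: A = 34 × 125 = 4250.00, centroid at (17.00, 62.50).
horizontal leg: A = 105 × 20 = 2100.00, centroid at (86.50, 10.00).
ΣA = 6350.00 mm²
ΣAx_c = (4250.00)(17.00) + (2100.00)(86.50) = 253900.00 mm³
ΣAy_c = (4250.00)(62.50) + (2100.00)(10.00) = 286625.00 mm³
x_c = 253900.00 / 6350.00 = 39.98 mm
y_c = 286625.00 / 6350.00 = 45.14 mm

x_c = 39.98 mm, y_c = 45.14 mm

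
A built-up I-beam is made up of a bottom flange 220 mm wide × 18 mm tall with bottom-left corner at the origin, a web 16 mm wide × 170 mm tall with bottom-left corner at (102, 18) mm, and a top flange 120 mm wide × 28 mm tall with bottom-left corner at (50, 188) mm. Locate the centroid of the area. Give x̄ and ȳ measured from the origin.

bottom flange: A = 220 × 18 = 3960.00, centroid at (110.00, 9.00).
web: A = 16 × 170 = 2720.00, centroid at (110.00, 103.00).
top flange: A = 120 × 28 = 3360.00, centroid at (110.00, 202.00).
ΣA = 10040.00 mm²
ΣAx̄ = (3960.00)(110.00) + (2720.00)(110.00) + (3360.00)(110.00) = 1104400.00 mm³
ΣAȳ = (3960.00)(9.00) + (2720.00)(103.00) + (3360.00)(202.00) = 994520.00 mm³
x̄ = 1104400.00 / 10040.00 = 110.00 mm
ȳ = 994520.00 / 10040.00 = 99.06 mm

x̄ = 110.00 mm, ȳ = 99.06 mm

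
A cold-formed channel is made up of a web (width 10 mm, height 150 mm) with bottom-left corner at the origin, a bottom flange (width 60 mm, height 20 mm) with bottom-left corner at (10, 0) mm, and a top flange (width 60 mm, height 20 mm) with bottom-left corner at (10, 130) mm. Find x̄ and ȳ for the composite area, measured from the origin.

x̄ = 26.54 mm, ȳ = 75.00 mm

web: A = 10 × 150 = 1500.00, centroid at (5.00, 75.00).
bottom flange: A = 60 × 20 = 1200.00, centroid at (40.00, 10.00).
top flange: A = 60 × 20 = 1200.00, centroid at (40.00, 140.00).
ΣA = 3900.00 mm²
ΣAx̄ = (1500.00)(5.00) + (1200.00)(40.00) + (1200.00)(40.00) = 103500.00 mm³
ΣAȳ = (1500.00)(75.00) + (1200.00)(10.00) + (1200.00)(140.00) = 292500.00 mm³
x̄ = 103500.00 / 3900.00 = 26.54 mm
ȳ = 292500.00 / 3900.00 = 75.00 mm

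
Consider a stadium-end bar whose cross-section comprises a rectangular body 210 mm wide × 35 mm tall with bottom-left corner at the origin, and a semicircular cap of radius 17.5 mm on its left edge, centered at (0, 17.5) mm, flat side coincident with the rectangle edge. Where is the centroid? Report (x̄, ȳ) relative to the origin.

rectangular body: A = 210 × 35 = 7350.00, centroid at (105.00, 17.50).
semicircular end: A = ½π·17.5² = 481.06, centroid at (-7.43, 17.50).
ΣA = 7831.06 mm², ΣAx̄ = 768177.08 mm³, ΣAȳ = 137043.49 mm³.
x̄ = 768177.08/7831.06 = 98.09 mm; ȳ = 137043.49/7831.06 = 17.50 mm.

x̄ = 98.09 mm, ȳ = 17.50 mm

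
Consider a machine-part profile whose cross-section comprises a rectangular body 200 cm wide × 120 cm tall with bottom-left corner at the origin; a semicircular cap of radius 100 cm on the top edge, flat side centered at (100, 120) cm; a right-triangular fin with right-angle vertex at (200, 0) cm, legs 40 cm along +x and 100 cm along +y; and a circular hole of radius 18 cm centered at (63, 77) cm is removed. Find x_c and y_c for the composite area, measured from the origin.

x_c = 106.50 cm, y_c = 97.81 cm

rectangular body: A = 200 × 120 = 24000.00, centroid at (100.00, 60.00).
semicircular top: A = ½π·100² = 15707.96, centroid at (100.00, 162.44).
triangular fin: A = ½·40·100 = 2000.00, centroid at (213.33, 33.33).
hole: A = −π·18² = -1017.88, centroid at (63.00, 77.00).
ΣA = 40690.09 cm², ΣAx_c = 4333336.80 cm³, ΣAy_c = 3979912.47 cm³.
x_c = 4333336.80/40690.09 = 106.50 cm; y_c = 3979912.47/40690.09 = 97.81 cm.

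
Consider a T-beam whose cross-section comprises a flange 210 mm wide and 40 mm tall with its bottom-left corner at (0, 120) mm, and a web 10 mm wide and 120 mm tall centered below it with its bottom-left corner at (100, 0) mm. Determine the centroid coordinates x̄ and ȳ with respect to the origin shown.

Part | A | x̄ᵢ | ȳᵢ | A·x̄ᵢ | A·ȳᵢ
web | 1200.00 | 105.00 | 60.00 | 126000.00 | 72000.00
flange | 8400.00 | 105.00 | 140.00 | 882000.00 | 1176000.00
Σ | 9600.00 |  |  | 1008000.00 | 1248000.00
x̄ = 1008000.00 / 9600.00 = 105.00 mm
ȳ = 1248000.00 / 9600.00 = 130.00 mm

x̄ = 105.00 mm, ȳ = 130.00 mm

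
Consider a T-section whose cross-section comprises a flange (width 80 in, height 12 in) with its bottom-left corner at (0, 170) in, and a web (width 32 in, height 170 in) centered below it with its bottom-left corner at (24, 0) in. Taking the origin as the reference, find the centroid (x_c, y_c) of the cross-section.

web: A = 32 × 170 = 5440.00, centroid at (40.00, 85.00).
flange: A = 80 × 12 = 960.00, centroid at (40.00, 176.00).
ΣA = 6400.00 in²
ΣAx_c = (5440.00)(40.00) + (960.00)(40.00) = 256000.00 in³
ΣAy_c = (5440.00)(85.00) + (960.00)(176.00) = 631360.00 in³
x_c = 256000.00 / 6400.00 = 40.00 in
y_c = 631360.00 / 6400.00 = 98.65 in

x_c = 40.00 in, y_c = 98.65 in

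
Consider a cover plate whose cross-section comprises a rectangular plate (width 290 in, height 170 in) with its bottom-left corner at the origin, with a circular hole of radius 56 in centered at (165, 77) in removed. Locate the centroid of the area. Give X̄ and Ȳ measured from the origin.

X̄ = 140.01 in, Ȳ = 87.00 in

Part | A | x̄ᵢ | ȳᵢ | A·x̄ᵢ | A·ȳᵢ
plate | 49300.00 | 145.00 | 85.00 | 7148500.00 | 4190500.00
hole | -9852.03 | 165.00 | 77.00 | -1625585.70 | -758606.66
Σ | 39447.97 |  |  | 5522914.30 | 3431893.34
X̄ = 5522914.30 / 39447.97 = 140.01 in
Ȳ = 3431893.34 / 39447.97 = 87.00 in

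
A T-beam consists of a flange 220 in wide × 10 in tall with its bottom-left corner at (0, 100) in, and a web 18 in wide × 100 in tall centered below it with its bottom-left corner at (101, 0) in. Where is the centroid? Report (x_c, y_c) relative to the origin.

Part | A | x̄ᵢ | ȳᵢ | A·x̄ᵢ | A·ȳᵢ
web | 1800.00 | 110.00 | 50.00 | 198000.00 | 90000.00
flange | 2200.00 | 110.00 | 105.00 | 242000.00 | 231000.00
Σ | 4000.00 |  |  | 440000.00 | 321000.00
x_c = 440000.00 / 4000.00 = 110.00 in
y_c = 321000.00 / 4000.00 = 80.25 in

x_c = 110.00 in, y_c = 80.25 in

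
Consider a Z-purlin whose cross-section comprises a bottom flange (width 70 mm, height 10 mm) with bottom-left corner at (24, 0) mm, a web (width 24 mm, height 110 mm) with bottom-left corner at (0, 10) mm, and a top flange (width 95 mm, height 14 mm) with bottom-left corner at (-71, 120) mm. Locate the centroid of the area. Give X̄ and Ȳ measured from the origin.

bottom flange: A = 70 × 10 = 700.00, centroid at (59.00, 5.00).
web: A = 24 × 110 = 2640.00, centroid at (12.00, 65.00).
top flange: A = 95 × 14 = 1330.00, centroid at (-23.50, 127.00).
ΣA = 4670.00 mm²
ΣAX̄ = (700.00)(59.00) + (2640.00)(12.00) + (1330.00)(-23.50) = 41725.00 mm³
ΣAȲ = (700.00)(5.00) + (2640.00)(65.00) + (1330.00)(127.00) = 344010.00 mm³
X̄ = 41725.00 / 4670.00 = 8.93 mm
Ȳ = 344010.00 / 4670.00 = 73.66 mm

X̄ = 8.93 mm, Ȳ = 73.66 mm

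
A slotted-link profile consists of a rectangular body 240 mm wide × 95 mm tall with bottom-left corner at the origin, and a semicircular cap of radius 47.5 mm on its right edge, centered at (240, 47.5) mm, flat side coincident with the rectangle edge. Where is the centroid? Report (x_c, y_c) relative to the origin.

Part | A | x̄ᵢ | ȳᵢ | A·x̄ᵢ | A·ȳᵢ
rectangular body | 22800.00 | 120.00 | 47.50 | 2736000.00 | 1083000.00
semicircular end | 3544.11 | 260.16 | 47.50 | 922034.13 | 168345.19
Σ | 26344.11 |  |  | 3658034.13 | 1251345.19
x_c = 3658034.13 / 26344.11 = 138.86 mm
y_c = 1251345.19 / 26344.11 = 47.50 mm

x_c = 138.86 mm, y_c = 47.50 mm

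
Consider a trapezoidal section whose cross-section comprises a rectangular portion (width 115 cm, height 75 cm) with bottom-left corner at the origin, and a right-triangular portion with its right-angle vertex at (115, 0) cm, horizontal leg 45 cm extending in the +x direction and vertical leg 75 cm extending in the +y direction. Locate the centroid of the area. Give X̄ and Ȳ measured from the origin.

X̄ = 69.36 cm, Ȳ = 35.45 cm

Part | A | x̄ᵢ | ȳᵢ | A·x̄ᵢ | A·ȳᵢ
rectangular portion | 8625.00 | 57.50 | 37.50 | 495937.50 | 323437.50
triangular portion | 1687.50 | 130.00 | 25.00 | 219375.00 | 42187.50
Σ | 10312.50 |  |  | 715312.50 | 365625.00
X̄ = 715312.50 / 10312.50 = 69.36 cm
Ȳ = 365625.00 / 10312.50 = 35.45 cm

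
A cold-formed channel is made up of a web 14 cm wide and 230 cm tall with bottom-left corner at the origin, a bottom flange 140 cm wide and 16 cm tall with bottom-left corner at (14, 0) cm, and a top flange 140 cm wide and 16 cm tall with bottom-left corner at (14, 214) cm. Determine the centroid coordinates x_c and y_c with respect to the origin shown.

web: A = 14 × 230 = 3220.00, centroid at (7.00, 115.00).
bottom flange: A = 140 × 16 = 2240.00, centroid at (84.00, 8.00).
top flange: A = 140 × 16 = 2240.00, centroid at (84.00, 222.00).
ΣA = 7700.00 cm², ΣAx_c = 398860.00 cm³, ΣAy_c = 885500.00 cm³.
x_c = 398860.00/7700.00 = 51.80 cm; y_c = 885500.00/7700.00 = 115.00 cm.

x_c = 51.80 cm, y_c = 115.00 cm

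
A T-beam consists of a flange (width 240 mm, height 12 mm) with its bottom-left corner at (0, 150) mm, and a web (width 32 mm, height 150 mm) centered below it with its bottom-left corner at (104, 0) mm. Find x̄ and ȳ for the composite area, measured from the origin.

Part | A | x̄ᵢ | ȳᵢ | A·x̄ᵢ | A·ȳᵢ
web | 4800.00 | 120.00 | 75.00 | 576000.00 | 360000.00
flange | 2880.00 | 120.00 | 156.00 | 345600.00 | 449280.00
Σ | 7680.00 |  |  | 921600.00 | 809280.00
x̄ = 921600.00 / 7680.00 = 120.00 mm
ȳ = 809280.00 / 7680.00 = 105.38 mm

x̄ = 120.00 mm, ȳ = 105.38 mm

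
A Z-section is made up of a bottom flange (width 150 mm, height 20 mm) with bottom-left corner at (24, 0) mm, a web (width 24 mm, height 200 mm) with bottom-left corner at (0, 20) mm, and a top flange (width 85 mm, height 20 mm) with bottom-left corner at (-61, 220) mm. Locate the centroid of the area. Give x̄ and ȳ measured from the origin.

x̄ = 34.02 mm, ȳ = 104.95 mm

Part | A | x̄ᵢ | ȳᵢ | A·x̄ᵢ | A·ȳᵢ
bottom flange | 3000.00 | 99.00 | 10.00 | 297000.00 | 30000.00
web | 4800.00 | 12.00 | 120.00 | 57600.00 | 576000.00
top flange | 1700.00 | -18.50 | 230.00 | -31450.00 | 391000.00
Σ | 9500.00 |  |  | 323150.00 | 997000.00
x̄ = 323150.00 / 9500.00 = 34.02 mm
ȳ = 997000.00 / 9500.00 = 104.95 mm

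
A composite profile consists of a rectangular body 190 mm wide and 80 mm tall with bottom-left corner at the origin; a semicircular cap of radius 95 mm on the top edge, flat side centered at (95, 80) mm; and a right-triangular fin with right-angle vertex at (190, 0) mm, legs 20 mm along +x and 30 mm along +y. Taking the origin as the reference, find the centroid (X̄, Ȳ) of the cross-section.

X̄ = 96.03 mm, Ȳ = 78.07 mm

rectangular body: A = 190 × 80 = 15200.00, centroid at (95.00, 40.00).
semicircular top: A = ½π·95² = 14176.44, centroid at (95.00, 120.32).
triangular fin: A = ½·20·30 = 300.00, centroid at (196.67, 10.00).
ΣA = 29676.44 mm²
ΣAX̄ = (15200.00)(95.00) + (14176.44)(95.00) + (300.00)(196.67) = 2849761.50 mm³
ΣAȲ = (15200.00)(40.00) + (14176.44)(120.32) + (300.00)(10.00) = 2316698.28 mm³
X̄ = 2849761.50 / 29676.44 = 96.03 mm
Ȳ = 2316698.28 / 29676.44 = 78.07 mm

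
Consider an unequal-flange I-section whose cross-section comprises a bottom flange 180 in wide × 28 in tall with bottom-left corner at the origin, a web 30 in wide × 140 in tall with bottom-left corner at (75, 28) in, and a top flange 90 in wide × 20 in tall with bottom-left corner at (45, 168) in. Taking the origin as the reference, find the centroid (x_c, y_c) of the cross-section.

bottom flange: A = 180 × 28 = 5040.00, centroid at (90.00, 14.00).
web: A = 30 × 140 = 4200.00, centroid at (90.00, 98.00).
top flange: A = 90 × 20 = 1800.00, centroid at (90.00, 178.00).
ΣA = 11040.00 in²
ΣAx_c = (5040.00)(90.00) + (4200.00)(90.00) + (1800.00)(90.00) = 993600.00 in³
ΣAy_c = (5040.00)(14.00) + (4200.00)(98.00) + (1800.00)(178.00) = 802560.00 in³
x_c = 993600.00 / 11040.00 = 90.00 in
y_c = 802560.00 / 11040.00 = 72.70 in

x_c = 90.00 in, y_c = 72.70 in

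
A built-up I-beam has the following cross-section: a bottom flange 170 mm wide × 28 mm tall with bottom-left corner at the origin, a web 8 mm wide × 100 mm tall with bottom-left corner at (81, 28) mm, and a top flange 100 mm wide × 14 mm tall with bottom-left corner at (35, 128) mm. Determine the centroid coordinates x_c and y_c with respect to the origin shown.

x_c = 85.00 mm, y_c = 45.70 mm

bottom flange: A = 170 × 28 = 4760.00, centroid at (85.00, 14.00).
web: A = 8 × 100 = 800.00, centroid at (85.00, 78.00).
top flange: A = 100 × 14 = 1400.00, centroid at (85.00, 135.00).
ΣA = 6960.00 mm², ΣAx_c = 591600.00 mm³, ΣAy_c = 318040.00 mm³.
x_c = 591600.00/6960.00 = 85.00 mm; y_c = 318040.00/6960.00 = 45.70 mm.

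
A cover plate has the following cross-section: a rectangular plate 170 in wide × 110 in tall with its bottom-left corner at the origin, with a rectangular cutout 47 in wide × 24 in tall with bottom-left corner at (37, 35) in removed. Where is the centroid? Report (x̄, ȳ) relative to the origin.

x̄ = 86.57 in, ȳ = 55.51 in

Part | A | x̄ᵢ | ȳᵢ | A·x̄ᵢ | A·ȳᵢ
plate | 18700.00 | 85.00 | 55.00 | 1589500.00 | 1028500.00
hole | -1128.00 | 60.50 | 47.00 | -68244.00 | -53016.00
Σ | 17572.00 |  |  | 1521256.00 | 975484.00
x̄ = 1521256.00 / 17572.00 = 86.57 in
ȳ = 975484.00 / 17572.00 = 55.51 in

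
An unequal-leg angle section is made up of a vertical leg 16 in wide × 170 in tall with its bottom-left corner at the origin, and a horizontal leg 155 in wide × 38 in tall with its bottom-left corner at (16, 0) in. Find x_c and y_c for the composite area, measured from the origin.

vertical leg: A = 16 × 170 = 2720.00, centroid at (8.00, 85.00).
horizontal leg: A = 155 × 38 = 5890.00, centroid at (93.50, 19.00).
ΣA = 8610.00 in², ΣAx_c = 572475.00 in³, ΣAy_c = 343110.00 in³.
x_c = 572475.00/8610.00 = 66.49 in; y_c = 343110.00/8610.00 = 39.85 in.

x_c = 66.49 in, y_c = 39.85 in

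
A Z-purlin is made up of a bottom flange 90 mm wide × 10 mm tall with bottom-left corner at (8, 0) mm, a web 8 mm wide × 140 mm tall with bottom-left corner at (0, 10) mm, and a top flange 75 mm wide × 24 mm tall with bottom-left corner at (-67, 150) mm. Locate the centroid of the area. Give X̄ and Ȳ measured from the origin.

bottom flange: A = 90 × 10 = 900.00, centroid at (53.00, 5.00).
web: A = 8 × 140 = 1120.00, centroid at (4.00, 80.00).
top flange: A = 75 × 24 = 1800.00, centroid at (-29.50, 162.00).
ΣA = 3820.00 mm²
ΣAX̄ = (900.00)(53.00) + (1120.00)(4.00) + (1800.00)(-29.50) = -920.00 mm³
ΣAȲ = (900.00)(5.00) + (1120.00)(80.00) + (1800.00)(162.00) = 385700.00 mm³
X̄ = -920.00 / 3820.00 = -0.24 mm
Ȳ = 385700.00 / 3820.00 = 100.97 mm

X̄ = -0.24 mm, Ȳ = 100.97 mm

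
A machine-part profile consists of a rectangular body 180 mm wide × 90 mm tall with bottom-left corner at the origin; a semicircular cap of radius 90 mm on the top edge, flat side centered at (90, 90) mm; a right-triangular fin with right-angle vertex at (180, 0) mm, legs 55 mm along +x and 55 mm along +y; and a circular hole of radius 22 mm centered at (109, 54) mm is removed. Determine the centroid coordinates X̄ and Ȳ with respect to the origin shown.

rectangular body: A = 180 × 90 = 16200.00, centroid at (90.00, 45.00).
semicircular top: A = ½π·90² = 12723.45, centroid at (90.00, 128.20).
triangular fin: A = ½·55·55 = 1512.50, centroid at (198.33, 18.33).
hole: A = −π·22² = -1520.53, centroid at (109.00, 54.00).
ΣA = 28915.42 mm²
ΣAX̄ = (16200.00)(90.00) + (12723.45)(90.00) + (1512.50)(198.33) + (-1520.53)(109.00) = 2737351.83 mm³
ΣAȲ = (16200.00)(45.00) + (12723.45)(128.20) + (1512.50)(18.33) + (-1520.53)(54.00) = 2305731.02 mm³
X̄ = 2737351.83 / 28915.42 = 94.67 mm
Ȳ = 2305731.02 / 28915.42 = 79.74 mm

X̄ = 94.67 mm, Ȳ = 79.74 mm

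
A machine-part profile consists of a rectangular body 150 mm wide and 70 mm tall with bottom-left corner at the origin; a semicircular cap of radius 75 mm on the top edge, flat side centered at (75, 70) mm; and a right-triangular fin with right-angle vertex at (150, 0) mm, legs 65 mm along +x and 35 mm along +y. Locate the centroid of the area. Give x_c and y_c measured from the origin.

Part | A | x̄ᵢ | ȳᵢ | A·x̄ᵢ | A·ȳᵢ
rectangular body | 10500.00 | 75.00 | 35.00 | 787500.00 | 367500.00
semicircular top | 8835.73 | 75.00 | 101.83 | 662679.70 | 899751.05
triangular fin | 1137.50 | 171.67 | 11.67 | 195270.83 | 13270.83
Σ | 20473.23 |  |  | 1645450.53 | 1280521.89
x_c = 1645450.53 / 20473.23 = 80.37 mm
y_c = 1280521.89 / 20473.23 = 62.55 mm

x_c = 80.37 mm, y_c = 62.55 mm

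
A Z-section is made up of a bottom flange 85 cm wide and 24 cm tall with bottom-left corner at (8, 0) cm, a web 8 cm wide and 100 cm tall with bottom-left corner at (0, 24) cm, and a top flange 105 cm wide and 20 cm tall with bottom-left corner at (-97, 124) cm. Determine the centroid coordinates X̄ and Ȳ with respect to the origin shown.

X̄ = 2.59 cm, Ȳ = 73.90 cm

bottom flange: A = 85 × 24 = 2040.00, centroid at (50.50, 12.00).
web: A = 8 × 100 = 800.00, centroid at (4.00, 74.00).
top flange: A = 105 × 20 = 2100.00, centroid at (-44.50, 134.00).
ΣA = 4940.00 cm²
ΣAX̄ = (2040.00)(50.50) + (800.00)(4.00) + (2100.00)(-44.50) = 12770.00 cm³
ΣAȲ = (2040.00)(12.00) + (800.00)(74.00) + (2100.00)(134.00) = 365080.00 cm³
X̄ = 12770.00 / 4940.00 = 2.59 cm
Ȳ = 365080.00 / 4940.00 = 73.90 cm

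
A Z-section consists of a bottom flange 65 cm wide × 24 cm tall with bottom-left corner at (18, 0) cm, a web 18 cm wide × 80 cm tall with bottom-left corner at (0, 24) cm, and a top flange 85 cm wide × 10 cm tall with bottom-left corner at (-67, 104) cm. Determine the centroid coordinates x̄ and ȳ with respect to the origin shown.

bottom flange: A = 65 × 24 = 1560.00, centroid at (50.50, 12.00).
web: A = 18 × 80 = 1440.00, centroid at (9.00, 64.00).
top flange: A = 85 × 10 = 850.00, centroid at (-24.50, 109.00).
ΣA = 3850.00 cm², ΣAx̄ = 70915.00 cm³, ΣAȳ = 203530.00 cm³.
x̄ = 70915.00/3850.00 = 18.42 cm; ȳ = 203530.00/3850.00 = 52.86 cm.

x̄ = 18.42 cm, ȳ = 52.86 cm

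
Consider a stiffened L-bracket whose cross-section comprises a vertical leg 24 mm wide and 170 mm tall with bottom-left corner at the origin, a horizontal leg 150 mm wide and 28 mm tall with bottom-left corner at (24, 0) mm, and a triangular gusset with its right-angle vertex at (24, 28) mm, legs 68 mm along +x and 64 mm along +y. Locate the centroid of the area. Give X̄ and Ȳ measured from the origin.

X̄ = 54.16 mm, Ȳ = 49.06 mm

Part | A | x̄ᵢ | ȳᵢ | A·x̄ᵢ | A·ȳᵢ
vertical leg | 4080.00 | 12.00 | 85.00 | 48960.00 | 346800.00
horizontal leg | 4200.00 | 99.00 | 14.00 | 415800.00 | 58800.00
gusset | 2176.00 | 46.67 | 49.33 | 101546.67 | 107349.33
Σ | 10456.00 |  |  | 566306.67 | 512949.33
X̄ = 566306.67 / 10456.00 = 54.16 mm
Ȳ = 512949.33 / 10456.00 = 49.06 mm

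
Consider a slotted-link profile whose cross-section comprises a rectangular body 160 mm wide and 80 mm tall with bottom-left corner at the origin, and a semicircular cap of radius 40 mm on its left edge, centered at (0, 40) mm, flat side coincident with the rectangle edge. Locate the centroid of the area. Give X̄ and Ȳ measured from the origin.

Part | A | x̄ᵢ | ȳᵢ | A·x̄ᵢ | A·ȳᵢ
rectangular body | 12800.00 | 80.00 | 40.00 | 1024000.00 | 512000.00
semicircular end | 2513.27 | -16.98 | 40.00 | -42666.67 | 100530.96
Σ | 15313.27 |  |  | 981333.33 | 612530.96
X̄ = 981333.33 / 15313.27 = 64.08 mm
Ȳ = 612530.96 / 15313.27 = 40.00 mm

X̄ = 64.08 mm, Ȳ = 40.00 mm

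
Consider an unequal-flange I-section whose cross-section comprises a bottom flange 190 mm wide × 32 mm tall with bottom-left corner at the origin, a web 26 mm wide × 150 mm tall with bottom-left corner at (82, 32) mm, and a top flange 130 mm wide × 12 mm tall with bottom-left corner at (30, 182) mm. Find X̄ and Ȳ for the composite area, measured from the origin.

bottom flange: A = 190 × 32 = 6080.00, centroid at (95.00, 16.00).
web: A = 26 × 150 = 3900.00, centroid at (95.00, 107.00).
top flange: A = 130 × 12 = 1560.00, centroid at (95.00, 188.00).
ΣA = 11540.00 mm²
ΣAX̄ = (6080.00)(95.00) + (3900.00)(95.00) + (1560.00)(95.00) = 1096300.00 mm³
ΣAȲ = (6080.00)(16.00) + (3900.00)(107.00) + (1560.00)(188.00) = 807860.00 mm³
X̄ = 1096300.00 / 11540.00 = 95.00 mm
Ȳ = 807860.00 / 11540.00 = 70.01 mm

X̄ = 95.00 mm, Ȳ = 70.01 mm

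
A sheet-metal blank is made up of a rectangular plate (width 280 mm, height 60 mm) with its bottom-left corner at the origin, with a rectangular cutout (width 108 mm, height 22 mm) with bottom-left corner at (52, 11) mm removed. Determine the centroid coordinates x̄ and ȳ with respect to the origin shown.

x̄ = 145.60 mm, ȳ = 31.32 mm

plate: A = 280 × 60 = 16800.00, centroid at (140.00, 30.00).
hole: A = −(108 × 22) = -2376.00, centroid at (106.00, 22.00).
ΣA = 14424.00 mm², ΣAx̄ = 2100144.00 mm³, ΣAȳ = 451728.00 mm³.
x̄ = 2100144.00/14424.00 = 145.60 mm; ȳ = 451728.00/14424.00 = 31.32 mm.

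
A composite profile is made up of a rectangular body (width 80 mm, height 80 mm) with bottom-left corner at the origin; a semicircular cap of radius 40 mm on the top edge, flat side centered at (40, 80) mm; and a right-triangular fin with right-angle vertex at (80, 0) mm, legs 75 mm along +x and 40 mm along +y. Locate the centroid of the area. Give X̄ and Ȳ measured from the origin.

X̄ = 49.36 mm, Ȳ = 49.91 mm

rectangular body: A = 80 × 80 = 6400.00, centroid at (40.00, 40.00).
semicircular top: A = ½π·40² = 2513.27, centroid at (40.00, 96.98).
triangular fin: A = ½·75·40 = 1500.00, centroid at (105.00, 13.33).
ΣA = 10413.27 mm², ΣAX̄ = 514030.96 mm³, ΣAȲ = 519728.60 mm³.
X̄ = 514030.96/10413.27 = 49.36 mm; Ȳ = 519728.60/10413.27 = 49.91 mm.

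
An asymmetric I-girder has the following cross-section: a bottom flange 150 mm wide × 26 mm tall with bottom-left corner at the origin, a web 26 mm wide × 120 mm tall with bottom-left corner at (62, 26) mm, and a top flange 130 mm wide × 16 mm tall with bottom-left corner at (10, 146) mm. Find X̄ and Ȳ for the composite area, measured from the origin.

bottom flange: A = 150 × 26 = 3900.00, centroid at (75.00, 13.00).
web: A = 26 × 120 = 3120.00, centroid at (75.00, 86.00).
top flange: A = 130 × 16 = 2080.00, centroid at (75.00, 154.00).
ΣA = 9100.00 mm²
ΣAX̄ = (3900.00)(75.00) + (3120.00)(75.00) + (2080.00)(75.00) = 682500.00 mm³
ΣAȲ = (3900.00)(13.00) + (3120.00)(86.00) + (2080.00)(154.00) = 639340.00 mm³
X̄ = 682500.00 / 9100.00 = 75.00 mm
Ȳ = 639340.00 / 9100.00 = 70.26 mm

X̄ = 75.00 mm, Ȳ = 70.26 mm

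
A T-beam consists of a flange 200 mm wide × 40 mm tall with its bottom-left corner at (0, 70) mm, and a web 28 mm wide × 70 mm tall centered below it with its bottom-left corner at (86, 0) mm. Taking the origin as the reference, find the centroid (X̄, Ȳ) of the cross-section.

X̄ = 100.00 mm, Ȳ = 79.18 mm

Part | A | x̄ᵢ | ȳᵢ | A·x̄ᵢ | A·ȳᵢ
web | 1960.00 | 100.00 | 35.00 | 196000.00 | 68600.00
flange | 8000.00 | 100.00 | 90.00 | 800000.00 | 720000.00
Σ | 9960.00 |  |  | 996000.00 | 788600.00
X̄ = 996000.00 / 9960.00 = 100.00 mm
Ȳ = 788600.00 / 9960.00 = 79.18 mm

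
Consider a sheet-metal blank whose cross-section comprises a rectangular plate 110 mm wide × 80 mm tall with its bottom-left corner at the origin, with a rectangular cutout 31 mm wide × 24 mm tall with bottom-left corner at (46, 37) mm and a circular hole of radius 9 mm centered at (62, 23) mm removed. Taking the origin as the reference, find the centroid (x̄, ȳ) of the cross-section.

plate: A = 110 × 80 = 8800.00, centroid at (55.00, 40.00).
hole 1: A = −(31 × 24) = -744.00, centroid at (61.50, 49.00).
hole 2: A = −π·9² = -254.47, centroid at (62.00, 23.00).
ΣA = 7801.53 mm²
ΣAx̄ = (8800.00)(55.00) + (-744.00)(61.50) + (-254.47)(62.00) = 422466.92 mm³
ΣAȳ = (8800.00)(40.00) + (-744.00)(49.00) + (-254.47)(23.00) = 309691.21 mm³
x̄ = 422466.92 / 7801.53 = 54.15 mm
ȳ = 309691.21 / 7801.53 = 39.70 mm

x̄ = 54.15 mm, ȳ = 39.70 mm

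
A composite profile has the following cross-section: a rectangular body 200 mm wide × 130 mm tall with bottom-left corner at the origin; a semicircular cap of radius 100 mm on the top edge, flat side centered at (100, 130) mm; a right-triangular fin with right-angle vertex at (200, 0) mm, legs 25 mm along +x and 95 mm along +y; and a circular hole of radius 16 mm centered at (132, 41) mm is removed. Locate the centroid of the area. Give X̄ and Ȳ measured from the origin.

X̄ = 102.44 mm, Ȳ = 104.61 mm

rectangular body: A = 200 × 130 = 26000.00, centroid at (100.00, 65.00).
semicircular top: A = ½π·100² = 15707.96, centroid at (100.00, 172.44).
triangular fin: A = ½·25·95 = 1187.50, centroid at (208.33, 31.67).
hole: A = −π·16² = -804.25, centroid at (132.00, 41.00).
ΣA = 42091.22 mm², ΣAX̄ = 4312031.46 mm³, ΣAȲ = 4403331.90 mm³.
X̄ = 4312031.46/42091.22 = 102.44 mm; Ȳ = 4403331.90/42091.22 = 104.61 mm.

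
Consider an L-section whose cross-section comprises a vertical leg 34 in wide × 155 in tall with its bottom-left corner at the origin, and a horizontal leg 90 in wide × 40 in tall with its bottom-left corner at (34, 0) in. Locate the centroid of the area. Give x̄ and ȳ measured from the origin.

vertical leg: A = 34 × 155 = 5270.00, centroid at (17.00, 77.50).
horizontal leg: A = 90 × 40 = 3600.00, centroid at (79.00, 20.00).
ΣA = 8870.00 in², ΣAx̄ = 373990.00 in³, ΣAȳ = 480425.00 in³.
x̄ = 373990.00/8870.00 = 42.16 in; ȳ = 480425.00/8870.00 = 54.16 in.

x̄ = 42.16 in, ȳ = 54.16 in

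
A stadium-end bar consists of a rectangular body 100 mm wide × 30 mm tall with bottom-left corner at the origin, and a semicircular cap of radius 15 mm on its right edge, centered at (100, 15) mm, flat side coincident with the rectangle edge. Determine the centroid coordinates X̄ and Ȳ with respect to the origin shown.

X̄ = 55.94 mm, Ȳ = 15.00 mm

rectangular body: A = 100 × 30 = 3000.00, centroid at (50.00, 15.00).
semicircular end: A = ½π·15² = 353.43, centroid at (106.37, 15.00).
ΣA = 3353.43 mm², ΣAX̄ = 187592.92 mm³, ΣAȲ = 50301.44 mm³.
X̄ = 187592.92/3353.43 = 55.94 mm; Ȳ = 50301.44/3353.43 = 15.00 mm.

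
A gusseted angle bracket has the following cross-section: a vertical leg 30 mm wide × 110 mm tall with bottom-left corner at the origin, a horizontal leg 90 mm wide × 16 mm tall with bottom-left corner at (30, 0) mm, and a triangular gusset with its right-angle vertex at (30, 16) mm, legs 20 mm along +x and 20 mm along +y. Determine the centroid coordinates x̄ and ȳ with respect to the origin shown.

x̄ = 33.37 mm, ȳ = 39.99 mm

vertical leg: A = 30 × 110 = 3300.00, centroid at (15.00, 55.00).
horizontal leg: A = 90 × 16 = 1440.00, centroid at (75.00, 8.00).
gusset: A = ½·20·20 = 200.00, centroid at (36.67, 22.67).
ΣA = 4940.00 mm², ΣAx̄ = 164833.33 mm³, ΣAȳ = 197553.33 mm³.
x̄ = 164833.33/4940.00 = 33.37 mm; ȳ = 197553.33/4940.00 = 39.99 mm.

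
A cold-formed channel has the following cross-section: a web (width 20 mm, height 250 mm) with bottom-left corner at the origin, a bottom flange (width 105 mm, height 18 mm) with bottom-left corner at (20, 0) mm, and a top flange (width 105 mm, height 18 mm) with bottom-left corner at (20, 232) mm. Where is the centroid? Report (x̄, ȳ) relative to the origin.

x̄ = 36.91 mm, ȳ = 125.00 mm

web: A = 20 × 250 = 5000.00, centroid at (10.00, 125.00).
bottom flange: A = 105 × 18 = 1890.00, centroid at (72.50, 9.00).
top flange: A = 105 × 18 = 1890.00, centroid at (72.50, 241.00).
ΣA = 8780.00 mm²
ΣAx̄ = (5000.00)(10.00) + (1890.00)(72.50) + (1890.00)(72.50) = 324050.00 mm³
ΣAȳ = (5000.00)(125.00) + (1890.00)(9.00) + (1890.00)(241.00) = 1097500.00 mm³
x̄ = 324050.00 / 8780.00 = 36.91 mm
ȳ = 1097500.00 / 8780.00 = 125.00 mm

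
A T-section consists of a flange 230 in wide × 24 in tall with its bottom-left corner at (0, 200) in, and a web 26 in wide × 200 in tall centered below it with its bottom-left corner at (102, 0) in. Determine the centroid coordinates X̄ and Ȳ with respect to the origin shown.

web: A = 26 × 200 = 5200.00, centroid at (115.00, 100.00).
flange: A = 230 × 24 = 5520.00, centroid at (115.00, 212.00).
ΣA = 10720.00 in²
ΣAX̄ = (5200.00)(115.00) + (5520.00)(115.00) = 1232800.00 in³
ΣAȲ = (5200.00)(100.00) + (5520.00)(212.00) = 1690240.00 in³
X̄ = 1232800.00 / 10720.00 = 115.00 in
Ȳ = 1690240.00 / 10720.00 = 157.67 in

X̄ = 115.00 in, Ȳ = 157.67 in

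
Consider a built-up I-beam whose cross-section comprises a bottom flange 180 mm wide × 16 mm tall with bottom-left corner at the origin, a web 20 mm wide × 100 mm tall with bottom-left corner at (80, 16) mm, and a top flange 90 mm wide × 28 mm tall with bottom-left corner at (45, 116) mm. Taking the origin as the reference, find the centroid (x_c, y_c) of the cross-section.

x_c = 90.00 mm, y_c = 65.22 mm

Part | A | x̄ᵢ | ȳᵢ | A·x̄ᵢ | A·ȳᵢ
bottom flange | 2880.00 | 90.00 | 8.00 | 259200.00 | 23040.00
web | 2000.00 | 90.00 | 66.00 | 180000.00 | 132000.00
top flange | 2520.00 | 90.00 | 130.00 | 226800.00 | 327600.00
Σ | 7400.00 |  |  | 666000.00 | 482640.00
x_c = 666000.00 / 7400.00 = 90.00 mm
y_c = 482640.00 / 7400.00 = 65.22 mm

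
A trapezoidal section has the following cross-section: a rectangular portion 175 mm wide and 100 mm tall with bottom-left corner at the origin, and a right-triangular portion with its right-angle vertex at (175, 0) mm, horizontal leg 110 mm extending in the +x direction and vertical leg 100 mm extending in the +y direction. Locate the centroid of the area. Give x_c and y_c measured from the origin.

rectangular portion: A = 175 × 100 = 17500.00, centroid at (87.50, 50.00).
triangular portion: A = ½·110·100 = 5500.00, centroid at (211.67, 33.33).
ΣA = 23000.00 mm²
ΣAx_c = (17500.00)(87.50) + (5500.00)(211.67) = 2695416.67 mm³
ΣAy_c = (17500.00)(50.00) + (5500.00)(33.33) = 1058333.33 mm³
x_c = 2695416.67 / 23000.00 = 117.19 mm
y_c = 1058333.33 / 23000.00 = 46.01 mm

x_c = 117.19 mm, y_c = 46.01 mm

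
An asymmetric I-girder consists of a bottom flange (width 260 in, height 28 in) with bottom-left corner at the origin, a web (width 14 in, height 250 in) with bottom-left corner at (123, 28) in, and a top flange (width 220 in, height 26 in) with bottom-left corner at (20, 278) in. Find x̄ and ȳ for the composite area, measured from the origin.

bottom flange: A = 260 × 28 = 7280.00, centroid at (130.00, 14.00).
web: A = 14 × 250 = 3500.00, centroid at (130.00, 153.00).
top flange: A = 220 × 26 = 5720.00, centroid at (130.00, 291.00).
ΣA = 16500.00 in²
ΣAx̄ = (7280.00)(130.00) + (3500.00)(130.00) + (5720.00)(130.00) = 2145000.00 in³
ΣAȳ = (7280.00)(14.00) + (3500.00)(153.00) + (5720.00)(291.00) = 2301940.00 in³
x̄ = 2145000.00 / 16500.00 = 130.00 in
ȳ = 2301940.00 / 16500.00 = 139.51 in

x̄ = 130.00 in, ȳ = 139.51 in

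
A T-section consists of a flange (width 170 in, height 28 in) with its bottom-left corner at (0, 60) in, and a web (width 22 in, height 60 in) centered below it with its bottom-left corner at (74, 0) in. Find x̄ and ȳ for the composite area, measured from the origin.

Part | A | x̄ᵢ | ȳᵢ | A·x̄ᵢ | A·ȳᵢ
web | 1320.00 | 85.00 | 30.00 | 112200.00 | 39600.00
flange | 4760.00 | 85.00 | 74.00 | 404600.00 | 352240.00
Σ | 6080.00 |  |  | 516800.00 | 391840.00
x̄ = 516800.00 / 6080.00 = 85.00 in
ȳ = 391840.00 / 6080.00 = 64.45 in

x̄ = 85.00 in, ȳ = 64.45 in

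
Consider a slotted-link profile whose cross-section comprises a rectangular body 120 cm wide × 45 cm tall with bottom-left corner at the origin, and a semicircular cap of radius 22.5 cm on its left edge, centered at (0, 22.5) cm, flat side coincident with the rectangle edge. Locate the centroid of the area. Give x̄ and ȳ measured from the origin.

x̄ = 51.07 cm, ȳ = 22.50 cm

Part | A | x̄ᵢ | ȳᵢ | A·x̄ᵢ | A·ȳᵢ
rectangular body | 5400.00 | 60.00 | 22.50 | 324000.00 | 121500.00
semicircular end | 795.22 | -9.55 | 22.50 | -7593.75 | 17892.35
Σ | 6195.22 |  |  | 316406.25 | 139392.35
x̄ = 316406.25 / 6195.22 = 51.07 cm
ȳ = 139392.35 / 6195.22 = 22.50 cm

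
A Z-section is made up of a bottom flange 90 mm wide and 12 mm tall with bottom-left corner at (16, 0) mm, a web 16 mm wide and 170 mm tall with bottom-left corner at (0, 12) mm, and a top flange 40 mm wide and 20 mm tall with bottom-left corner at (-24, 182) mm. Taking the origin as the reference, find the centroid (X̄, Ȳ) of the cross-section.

Part | A | x̄ᵢ | ȳᵢ | A·x̄ᵢ | A·ȳᵢ
bottom flange | 1080.00 | 61.00 | 6.00 | 65880.00 | 6480.00
web | 2720.00 | 8.00 | 97.00 | 21760.00 | 263840.00
top flange | 800.00 | -4.00 | 192.00 | -3200.00 | 153600.00
Σ | 4600.00 |  |  | 84440.00 | 423920.00
X̄ = 84440.00 / 4600.00 = 18.36 mm
Ȳ = 423920.00 / 4600.00 = 92.16 mm

X̄ = 18.36 mm, Ȳ = 92.16 mm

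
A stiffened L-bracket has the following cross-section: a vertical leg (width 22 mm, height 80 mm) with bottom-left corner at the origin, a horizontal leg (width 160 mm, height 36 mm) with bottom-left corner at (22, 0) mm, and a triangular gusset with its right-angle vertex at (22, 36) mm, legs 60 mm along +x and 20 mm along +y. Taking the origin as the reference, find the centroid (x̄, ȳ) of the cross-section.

x̄ = 77.84 mm, ȳ = 24.59 mm

vertical leg: A = 22 × 80 = 1760.00, centroid at (11.00, 40.00).
horizontal leg: A = 160 × 36 = 5760.00, centroid at (102.00, 18.00).
gusset: A = ½·60·20 = 600.00, centroid at (42.00, 42.67).
ΣA = 8120.00 mm², ΣAx̄ = 632080.00 mm³, ΣAȳ = 199680.00 mm³.
x̄ = 632080.00/8120.00 = 77.84 mm; ȳ = 199680.00/8120.00 = 24.59 mm.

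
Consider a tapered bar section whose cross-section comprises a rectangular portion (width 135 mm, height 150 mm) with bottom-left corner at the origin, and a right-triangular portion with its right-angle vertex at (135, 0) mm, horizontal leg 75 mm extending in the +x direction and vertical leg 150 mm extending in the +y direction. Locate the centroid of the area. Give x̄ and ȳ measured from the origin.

x̄ = 87.61 mm, ȳ = 69.57 mm

Part | A | x̄ᵢ | ȳᵢ | A·x̄ᵢ | A·ȳᵢ
rectangular portion | 20250.00 | 67.50 | 75.00 | 1366875.00 | 1518750.00
triangular portion | 5625.00 | 160.00 | 50.00 | 900000.00 | 281250.00
Σ | 25875.00 |  |  | 2266875.00 | 1800000.00
x̄ = 2266875.00 / 25875.00 = 87.61 mm
ȳ = 1800000.00 / 25875.00 = 69.57 mm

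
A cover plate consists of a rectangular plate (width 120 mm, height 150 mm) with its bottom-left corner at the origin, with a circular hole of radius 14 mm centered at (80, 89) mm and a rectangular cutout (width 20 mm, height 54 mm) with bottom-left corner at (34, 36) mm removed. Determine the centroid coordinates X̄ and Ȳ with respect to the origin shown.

X̄ = 60.30 mm, Ȳ = 75.27 mm

Part | A | x̄ᵢ | ȳᵢ | A·x̄ᵢ | A·ȳᵢ
plate | 18000.00 | 60.00 | 75.00 | 1080000.00 | 1350000.00
hole 1 | -615.75 | 80.00 | 89.00 | -49260.17 | -54801.94
hole 2 | -1080.00 | 44.00 | 63.00 | -47520.00 | -68040.00
Σ | 16304.25 |  |  | 983219.83 | 1227158.06
X̄ = 983219.83 / 16304.25 = 60.30 mm
Ȳ = 1227158.06 / 16304.25 = 75.27 mm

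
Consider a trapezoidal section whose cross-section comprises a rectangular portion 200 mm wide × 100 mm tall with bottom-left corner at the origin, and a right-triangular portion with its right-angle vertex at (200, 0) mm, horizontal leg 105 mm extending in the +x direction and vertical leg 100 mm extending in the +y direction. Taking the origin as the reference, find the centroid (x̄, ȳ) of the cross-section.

rectangular portion: A = 200 × 100 = 20000.00, centroid at (100.00, 50.00).
triangular portion: A = ½·105·100 = 5250.00, centroid at (235.00, 33.33).
ΣA = 25250.00 mm², ΣAx̄ = 3233750.00 mm³, ΣAȳ = 1175000.00 mm³.
x̄ = 3233750.00/25250.00 = 128.07 mm; ȳ = 1175000.00/25250.00 = 46.53 mm.

x̄ = 128.07 mm, ȳ = 46.53 mm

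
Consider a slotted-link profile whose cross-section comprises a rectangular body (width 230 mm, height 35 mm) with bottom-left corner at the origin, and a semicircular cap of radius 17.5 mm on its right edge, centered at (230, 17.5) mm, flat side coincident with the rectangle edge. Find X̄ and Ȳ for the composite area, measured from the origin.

X̄ = 121.90 mm, Ȳ = 17.50 mm

rectangular body: A = 230 × 35 = 8050.00, centroid at (115.00, 17.50).
semicircular end: A = ½π·17.5² = 481.06, centroid at (237.43, 17.50).
ΣA = 8531.06 mm², ΣAX̄ = 1039965.88 mm³, ΣAȲ = 149293.49 mm³.
X̄ = 1039965.88/8531.06 = 121.90 mm; Ȳ = 149293.49/8531.06 = 17.50 mm.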